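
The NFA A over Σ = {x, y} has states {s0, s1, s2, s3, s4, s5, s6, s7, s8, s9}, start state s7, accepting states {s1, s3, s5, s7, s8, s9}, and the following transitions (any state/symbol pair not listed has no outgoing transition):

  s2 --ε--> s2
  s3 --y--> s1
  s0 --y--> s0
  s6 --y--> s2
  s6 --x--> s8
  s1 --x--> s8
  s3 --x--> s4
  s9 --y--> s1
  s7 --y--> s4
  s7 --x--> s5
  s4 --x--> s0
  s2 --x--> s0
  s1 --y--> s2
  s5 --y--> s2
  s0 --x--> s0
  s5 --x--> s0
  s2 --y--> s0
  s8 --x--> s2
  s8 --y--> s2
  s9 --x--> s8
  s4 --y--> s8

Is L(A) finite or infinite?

The useful states (reachable from s7 and able to reach an accepting state) are {s4, s5, s7, s8}.
Restricted to these states the transition graph has no cycle, so every accepting path has bounded length and L is finite.

finite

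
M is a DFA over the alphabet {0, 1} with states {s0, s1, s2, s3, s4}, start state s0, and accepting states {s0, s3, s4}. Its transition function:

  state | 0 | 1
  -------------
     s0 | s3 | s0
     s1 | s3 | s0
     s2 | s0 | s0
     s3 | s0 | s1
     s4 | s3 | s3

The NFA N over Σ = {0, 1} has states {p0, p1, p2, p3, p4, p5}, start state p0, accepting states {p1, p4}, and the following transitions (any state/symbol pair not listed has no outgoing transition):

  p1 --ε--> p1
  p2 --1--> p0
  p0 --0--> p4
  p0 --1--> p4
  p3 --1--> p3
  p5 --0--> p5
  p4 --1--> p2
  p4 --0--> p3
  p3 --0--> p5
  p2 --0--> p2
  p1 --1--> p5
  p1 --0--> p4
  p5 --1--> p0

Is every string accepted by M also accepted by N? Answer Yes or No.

The empty string ε is in L(M) but not in L(N).
So L(M) ⊄ L(N).

No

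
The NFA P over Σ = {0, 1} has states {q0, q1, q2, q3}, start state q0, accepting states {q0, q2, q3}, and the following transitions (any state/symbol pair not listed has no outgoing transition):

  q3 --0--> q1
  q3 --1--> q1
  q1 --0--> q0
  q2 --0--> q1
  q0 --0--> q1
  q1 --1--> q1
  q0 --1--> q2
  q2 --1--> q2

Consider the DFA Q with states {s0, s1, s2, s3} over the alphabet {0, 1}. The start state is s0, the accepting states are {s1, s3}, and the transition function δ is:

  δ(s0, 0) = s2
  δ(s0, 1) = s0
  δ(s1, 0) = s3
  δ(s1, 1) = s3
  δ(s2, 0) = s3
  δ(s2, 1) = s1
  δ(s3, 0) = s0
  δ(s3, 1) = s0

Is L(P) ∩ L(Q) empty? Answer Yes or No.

The string 00 is accepted by both P and Q.
Hence L(P) ∩ L(Q) ≠ ∅.

No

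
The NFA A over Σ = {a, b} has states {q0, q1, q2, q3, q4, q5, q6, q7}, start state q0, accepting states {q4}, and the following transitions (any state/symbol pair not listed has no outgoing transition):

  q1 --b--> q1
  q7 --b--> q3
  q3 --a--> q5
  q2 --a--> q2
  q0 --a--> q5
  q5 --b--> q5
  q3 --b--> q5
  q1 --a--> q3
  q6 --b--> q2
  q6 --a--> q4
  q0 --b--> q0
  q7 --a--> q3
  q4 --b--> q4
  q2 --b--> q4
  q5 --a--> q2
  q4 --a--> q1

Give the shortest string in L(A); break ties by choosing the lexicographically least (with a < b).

aab

A breadth-first search from q0 reaches an accepting state first via the path q0 → q5 → q2 → q4 on input aab.
No string of length < 3 is accepted (BFS exhausts all shorter strings without reaching an accepting state), and aab is the lexicographically least accepting string of length 3.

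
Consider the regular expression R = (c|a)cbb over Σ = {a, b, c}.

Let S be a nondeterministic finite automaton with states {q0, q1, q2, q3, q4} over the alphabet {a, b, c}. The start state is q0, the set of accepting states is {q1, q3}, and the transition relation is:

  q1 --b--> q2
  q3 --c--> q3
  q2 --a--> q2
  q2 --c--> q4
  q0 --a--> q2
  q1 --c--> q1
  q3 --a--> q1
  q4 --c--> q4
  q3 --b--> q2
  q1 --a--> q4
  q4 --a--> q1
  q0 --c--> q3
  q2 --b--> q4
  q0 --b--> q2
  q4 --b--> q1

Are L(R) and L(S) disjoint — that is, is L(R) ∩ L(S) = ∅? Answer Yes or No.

Yes

Converting the expression R to a DFA (subset construction, then merging equivalent states) gives the minimal DFA with states {r0, r1, r2, r3, r4, r5}, start state r0, accepting states {r5} and transitions r0: a→r1, b→r2, c→r1; r1: a→r2, b→r2, c→r3; r2: a→r2, b→r2, c→r2; r3: a→r2, b→r4, c→r2; r4: a→r2, b→r5, c→r2; r5: a→r2, b→r2, c→r2.
Exploring the product automaton R × S from the start pair (r0, q0), following both machines on each input symbol, reaches 13 state pairs: (r0, q0), (r1, q2), (r2, q2), (r1, q3), (r2, q4), (r3, q4), (r2, q1), (r3, q3), (r4, q1), (r4, q2), (r2, q3), (r5, q2), (r5, q4).
R accepts in {r5} and S accepts in {q1, q3}; no reachable pair has both components accepting, so no string drives both machines to acceptance simultaneously and L(R) ∩ L(S) = ∅.
So no string is accepted by both, and the intersection is empty.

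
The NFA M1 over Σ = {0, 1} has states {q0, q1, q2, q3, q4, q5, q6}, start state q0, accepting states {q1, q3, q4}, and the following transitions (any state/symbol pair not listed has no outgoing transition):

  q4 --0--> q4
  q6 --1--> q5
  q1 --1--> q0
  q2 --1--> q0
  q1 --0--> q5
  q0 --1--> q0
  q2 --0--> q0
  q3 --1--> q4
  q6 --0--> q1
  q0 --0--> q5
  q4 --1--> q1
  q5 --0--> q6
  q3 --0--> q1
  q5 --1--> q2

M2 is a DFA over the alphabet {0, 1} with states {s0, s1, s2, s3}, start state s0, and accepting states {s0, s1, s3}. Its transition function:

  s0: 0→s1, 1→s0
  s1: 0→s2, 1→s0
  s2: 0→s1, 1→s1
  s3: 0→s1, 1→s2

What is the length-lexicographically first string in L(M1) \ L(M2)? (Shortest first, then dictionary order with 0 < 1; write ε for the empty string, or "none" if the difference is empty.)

The string 000000 is accepted by M1 but not by M2.
No shorter string lies in the difference, and 000000 is the lexicographically first length-6 string in L(M1) \ L(M2).

000000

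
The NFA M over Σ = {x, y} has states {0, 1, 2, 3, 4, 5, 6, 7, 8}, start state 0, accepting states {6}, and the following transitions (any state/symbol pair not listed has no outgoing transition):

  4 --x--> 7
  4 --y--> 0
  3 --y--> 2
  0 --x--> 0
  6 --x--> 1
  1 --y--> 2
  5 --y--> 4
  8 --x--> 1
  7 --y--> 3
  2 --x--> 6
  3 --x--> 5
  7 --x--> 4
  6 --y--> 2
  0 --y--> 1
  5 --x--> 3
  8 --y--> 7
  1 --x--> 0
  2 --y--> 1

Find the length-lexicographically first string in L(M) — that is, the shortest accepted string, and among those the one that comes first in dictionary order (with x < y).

yyx

A breadth-first search from 0 reaches an accepting state first via the path 0 → 1 → 2 → 6 on input yyx.
No string of length < 3 is accepted (BFS exhausts all shorter strings without reaching an accepting state), and yyx is the lexicographically least accepting string of length 3.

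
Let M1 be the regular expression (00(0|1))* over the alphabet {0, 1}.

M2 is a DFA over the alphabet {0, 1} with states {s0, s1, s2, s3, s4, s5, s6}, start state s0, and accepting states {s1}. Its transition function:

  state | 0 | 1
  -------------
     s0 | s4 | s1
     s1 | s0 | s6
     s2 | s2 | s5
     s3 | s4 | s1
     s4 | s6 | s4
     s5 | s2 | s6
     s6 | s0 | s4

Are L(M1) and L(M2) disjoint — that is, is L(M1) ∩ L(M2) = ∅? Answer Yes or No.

No

The string 001001 is accepted by both M1 and M2.
Hence L(M1) ∩ L(M2) ≠ ∅.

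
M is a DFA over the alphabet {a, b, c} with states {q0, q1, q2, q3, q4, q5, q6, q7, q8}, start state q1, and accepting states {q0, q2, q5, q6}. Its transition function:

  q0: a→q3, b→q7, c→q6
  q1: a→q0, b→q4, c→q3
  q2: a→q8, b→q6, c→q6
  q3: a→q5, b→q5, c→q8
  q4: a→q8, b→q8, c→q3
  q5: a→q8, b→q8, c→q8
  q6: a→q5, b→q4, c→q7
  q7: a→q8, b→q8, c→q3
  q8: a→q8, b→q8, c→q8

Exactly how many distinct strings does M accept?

The useful subgraph on states {q0, q1, q3, q4, q5, q6, q7} is acyclic, so L(M) is finite; the longest accepting path visits 6 useful states, giving maximum string length 5.
Counting accepting paths from q1 by length: 1 of length 1, 3 of length 2, 5 of length 3, 2 of length 4, 4 of length 5. Total 15.

15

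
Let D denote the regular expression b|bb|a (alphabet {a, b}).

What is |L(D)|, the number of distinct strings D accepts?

3

The expression has no Kleene star, so L(D) is finite. Expanding the alternatives gives {a, b, bb}.
That is 2 of length 1, 1 of length 2: 3 strings in all.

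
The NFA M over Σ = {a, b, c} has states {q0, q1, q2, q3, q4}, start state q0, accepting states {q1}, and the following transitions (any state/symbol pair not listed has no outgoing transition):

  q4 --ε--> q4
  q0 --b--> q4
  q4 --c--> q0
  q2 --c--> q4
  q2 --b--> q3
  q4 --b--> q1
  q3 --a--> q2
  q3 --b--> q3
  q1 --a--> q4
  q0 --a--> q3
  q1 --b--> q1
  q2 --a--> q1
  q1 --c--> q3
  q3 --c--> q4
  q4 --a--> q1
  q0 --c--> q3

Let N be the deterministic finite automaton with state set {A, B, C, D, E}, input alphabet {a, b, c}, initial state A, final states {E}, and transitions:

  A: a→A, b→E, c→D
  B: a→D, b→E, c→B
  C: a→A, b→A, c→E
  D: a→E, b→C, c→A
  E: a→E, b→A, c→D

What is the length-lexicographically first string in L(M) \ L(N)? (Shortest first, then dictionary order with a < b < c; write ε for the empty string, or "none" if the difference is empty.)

bb

The string bb is accepted by M but not by N.
No shorter string lies in the difference, and bb is the lexicographically first length-2 string in L(M) \ L(N).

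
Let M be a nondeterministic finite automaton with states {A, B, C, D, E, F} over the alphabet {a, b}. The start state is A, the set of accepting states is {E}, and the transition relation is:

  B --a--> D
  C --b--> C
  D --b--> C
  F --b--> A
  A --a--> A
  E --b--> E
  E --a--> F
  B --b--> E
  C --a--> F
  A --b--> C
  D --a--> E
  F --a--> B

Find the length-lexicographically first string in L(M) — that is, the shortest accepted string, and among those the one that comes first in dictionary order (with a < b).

A breadth-first search from A reaches an accepting state first via the path A → C → F → B → E on input baab.
No string of length < 4 is accepted (BFS exhausts all shorter strings without reaching an accepting state), and baab is the lexicographically least accepting string of length 4.

baab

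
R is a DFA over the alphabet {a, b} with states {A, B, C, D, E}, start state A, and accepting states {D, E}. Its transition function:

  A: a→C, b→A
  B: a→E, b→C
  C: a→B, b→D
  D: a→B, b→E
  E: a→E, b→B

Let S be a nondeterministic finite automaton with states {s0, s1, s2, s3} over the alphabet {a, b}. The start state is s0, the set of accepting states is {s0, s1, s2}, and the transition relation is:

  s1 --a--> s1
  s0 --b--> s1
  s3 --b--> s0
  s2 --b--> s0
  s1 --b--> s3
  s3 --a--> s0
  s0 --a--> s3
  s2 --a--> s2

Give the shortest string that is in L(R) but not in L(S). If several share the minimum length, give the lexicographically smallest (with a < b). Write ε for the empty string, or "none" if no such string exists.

aaa

The string aaa is accepted by R but not by S.
No shorter string lies in the difference, and aaa is the lexicographically first length-3 string in L(R) \ L(S).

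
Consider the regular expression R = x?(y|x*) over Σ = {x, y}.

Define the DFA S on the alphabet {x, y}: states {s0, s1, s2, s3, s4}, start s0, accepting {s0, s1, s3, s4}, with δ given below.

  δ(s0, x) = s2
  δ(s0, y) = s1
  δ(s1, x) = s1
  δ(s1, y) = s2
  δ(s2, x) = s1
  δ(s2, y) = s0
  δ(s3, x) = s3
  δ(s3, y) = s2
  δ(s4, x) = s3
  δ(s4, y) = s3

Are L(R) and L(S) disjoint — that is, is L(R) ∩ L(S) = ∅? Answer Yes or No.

No

The empty string ε is accepted by both R and S.
Hence L(R) ∩ L(S) ≠ ∅.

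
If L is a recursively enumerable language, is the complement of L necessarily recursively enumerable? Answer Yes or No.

If both L and its complement were r.e., running the two recognisers in parallel would decide L, so L would be recursive; but there are r.e. languages that are not recursive (e.g. the halting problem), and their complements are therefore not r.e.

No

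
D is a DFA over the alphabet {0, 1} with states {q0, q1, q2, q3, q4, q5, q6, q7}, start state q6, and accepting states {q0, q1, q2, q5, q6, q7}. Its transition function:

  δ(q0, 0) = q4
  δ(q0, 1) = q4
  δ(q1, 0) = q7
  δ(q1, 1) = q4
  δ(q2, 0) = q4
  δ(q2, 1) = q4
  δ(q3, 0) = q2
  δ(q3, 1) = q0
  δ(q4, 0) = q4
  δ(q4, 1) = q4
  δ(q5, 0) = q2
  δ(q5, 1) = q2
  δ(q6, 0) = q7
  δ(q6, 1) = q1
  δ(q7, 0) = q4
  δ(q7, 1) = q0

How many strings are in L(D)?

6

The useful subgraph on states {q0, q1, q6, q7} is acyclic, so L(D) is finite; the longest accepting path visits 4 useful states, giving maximum string length 3.
Counting accepting paths from q6 by length: 1 of length 0, 2 of length 1, 2 of length 2, 1 of length 3. Total 6.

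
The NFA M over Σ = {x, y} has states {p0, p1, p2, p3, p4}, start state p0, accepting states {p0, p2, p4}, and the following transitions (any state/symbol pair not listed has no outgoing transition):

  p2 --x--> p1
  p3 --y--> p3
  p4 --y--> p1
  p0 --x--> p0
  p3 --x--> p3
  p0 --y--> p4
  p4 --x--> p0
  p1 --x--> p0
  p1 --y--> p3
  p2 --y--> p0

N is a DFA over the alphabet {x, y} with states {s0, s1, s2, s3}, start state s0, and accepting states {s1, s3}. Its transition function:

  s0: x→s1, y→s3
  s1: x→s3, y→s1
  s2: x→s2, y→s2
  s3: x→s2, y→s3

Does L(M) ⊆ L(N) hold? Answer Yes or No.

The empty string ε is in L(M) but not in L(N).
So L(M) ⊄ L(N).

No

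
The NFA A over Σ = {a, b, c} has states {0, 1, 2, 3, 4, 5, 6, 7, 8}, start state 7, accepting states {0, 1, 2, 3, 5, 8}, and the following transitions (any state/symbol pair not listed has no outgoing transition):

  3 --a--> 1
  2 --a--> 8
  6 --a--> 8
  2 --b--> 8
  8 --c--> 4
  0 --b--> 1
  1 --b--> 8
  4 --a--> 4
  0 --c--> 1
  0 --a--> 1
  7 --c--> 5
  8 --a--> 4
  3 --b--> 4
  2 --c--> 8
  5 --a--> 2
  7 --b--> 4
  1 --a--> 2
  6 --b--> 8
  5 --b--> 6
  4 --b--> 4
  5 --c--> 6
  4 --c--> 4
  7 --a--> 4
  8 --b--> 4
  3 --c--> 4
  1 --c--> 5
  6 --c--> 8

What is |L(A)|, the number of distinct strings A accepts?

The useful subgraph on states {2, 5, 6, 7, 8} is acyclic, so L(A) is finite; the longest accepting path visits 4 useful states, giving maximum string length 3.
Counting accepting paths from 7 by length: 1 of length 1, 1 of length 2, 9 of length 3. Total 11.

11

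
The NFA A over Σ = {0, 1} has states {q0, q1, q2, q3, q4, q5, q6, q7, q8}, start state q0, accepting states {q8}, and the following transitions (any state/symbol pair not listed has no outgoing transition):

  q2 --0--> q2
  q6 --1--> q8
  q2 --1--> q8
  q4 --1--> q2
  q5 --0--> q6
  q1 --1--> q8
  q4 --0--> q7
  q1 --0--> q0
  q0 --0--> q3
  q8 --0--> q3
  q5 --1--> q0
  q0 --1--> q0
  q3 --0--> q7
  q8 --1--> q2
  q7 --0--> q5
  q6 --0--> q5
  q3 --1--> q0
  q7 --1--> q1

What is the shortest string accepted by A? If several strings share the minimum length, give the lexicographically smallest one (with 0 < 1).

0011

A breadth-first search from q0 reaches an accepting state first via the path q0 → q3 → q7 → q1 → q8 on input 0011.
No string of length < 4 is accepted (BFS exhausts all shorter strings without reaching an accepting state), and 0011 is the lexicographically least accepting string of length 4.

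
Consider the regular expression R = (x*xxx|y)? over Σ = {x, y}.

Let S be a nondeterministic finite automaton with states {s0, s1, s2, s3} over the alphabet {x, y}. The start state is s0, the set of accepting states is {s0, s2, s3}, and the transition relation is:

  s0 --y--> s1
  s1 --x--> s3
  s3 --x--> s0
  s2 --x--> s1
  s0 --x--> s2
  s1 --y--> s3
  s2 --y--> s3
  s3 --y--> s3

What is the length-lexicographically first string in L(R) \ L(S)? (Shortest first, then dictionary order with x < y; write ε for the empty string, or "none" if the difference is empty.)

The string y is accepted by R but not by S.
No shorter string lies in the difference, and y is the lexicographically first length-1 string in L(R) \ L(S).

y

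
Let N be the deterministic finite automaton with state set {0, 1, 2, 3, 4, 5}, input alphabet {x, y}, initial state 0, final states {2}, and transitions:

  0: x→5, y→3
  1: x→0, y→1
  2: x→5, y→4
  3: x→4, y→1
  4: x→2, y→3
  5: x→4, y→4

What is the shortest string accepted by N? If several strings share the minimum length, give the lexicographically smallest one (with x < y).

xxx

A breadth-first search from 0 reaches an accepting state first via the path 0 → 5 → 4 → 2 on input xxx.
No string of length < 3 is accepted (BFS exhausts all shorter strings without reaching an accepting state), and xxx is the lexicographically least accepting string of length 3.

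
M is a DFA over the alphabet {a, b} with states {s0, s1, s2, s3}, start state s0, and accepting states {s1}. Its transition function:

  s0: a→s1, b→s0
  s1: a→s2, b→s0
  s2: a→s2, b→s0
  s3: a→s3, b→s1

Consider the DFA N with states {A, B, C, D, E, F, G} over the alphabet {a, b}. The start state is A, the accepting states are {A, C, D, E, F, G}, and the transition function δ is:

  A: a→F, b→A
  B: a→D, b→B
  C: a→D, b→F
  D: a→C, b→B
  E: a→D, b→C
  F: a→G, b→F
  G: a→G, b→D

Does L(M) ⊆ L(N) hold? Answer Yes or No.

Exploring the product automaton M × N from the start pair (s0, A), following both machines on each input symbol, reaches 11 state pairs: (s0, A), (s1, F), (s2, G), (s0, F), (s0, D), (s1, G), (s1, C), (s0, B), (s2, D), (s1, D), (s2, C).
M accepts in {s1} and N accepts in {A, C, D, E, F, G}. The reachable pairs whose M-component is accepting are (s1, F), (s1, G), (s1, C), (s1, D); in each of them the N-component is accepting too, so the product for L(M) \ L(N) (M-component accepting, N-component rejecting) has no reachable accepting pair and the difference is empty.
Hence every string in L(M) is also in L(N).

Yes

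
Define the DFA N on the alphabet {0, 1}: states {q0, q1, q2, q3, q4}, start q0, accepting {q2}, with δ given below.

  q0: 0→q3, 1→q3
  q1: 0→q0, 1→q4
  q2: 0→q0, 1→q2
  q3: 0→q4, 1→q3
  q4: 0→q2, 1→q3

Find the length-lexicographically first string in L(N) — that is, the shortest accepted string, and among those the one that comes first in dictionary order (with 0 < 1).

A breadth-first search from q0 reaches an accepting state first via the path q0 → q3 → q4 → q2 on input 000.
No string of length < 3 is accepted (BFS exhausts all shorter strings without reaching an accepting state), and 000 is the lexicographically least accepting string of length 3.

000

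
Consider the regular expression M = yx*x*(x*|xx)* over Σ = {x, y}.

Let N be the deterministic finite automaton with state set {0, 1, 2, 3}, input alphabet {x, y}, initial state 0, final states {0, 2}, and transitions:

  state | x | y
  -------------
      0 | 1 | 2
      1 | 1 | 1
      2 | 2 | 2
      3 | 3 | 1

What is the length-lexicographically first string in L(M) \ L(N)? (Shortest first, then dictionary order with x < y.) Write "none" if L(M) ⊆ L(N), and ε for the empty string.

none

Converting the expression M to a DFA (subset construction, then merging equivalent states) gives the minimal DFA with states {m0, m1, m2}, start state m0, accepting states {m2} and transitions m0: x→m1, y→m2; m1: x→m1, y→m1; m2: x→m2, y→m1.
Exploring the product automaton M × N from the start pair (m0, 0), following both machines on each input symbol, reaches 4 state pairs: (m0, 0), (m1, 1), (m2, 2), (m1, 2).
M accepts in {m2} and N accepts in {0, 2}. The reachable pairs whose M-component is accepting are (m2, 2); in each of them the N-component is accepting too, so the product for L(M) \ L(N) (M-component accepting, N-component rejecting) has no reachable accepting pair and the difference is empty.
So every string accepted by M is also accepted by N: L(M) \ L(N) = ∅ and there is no such string.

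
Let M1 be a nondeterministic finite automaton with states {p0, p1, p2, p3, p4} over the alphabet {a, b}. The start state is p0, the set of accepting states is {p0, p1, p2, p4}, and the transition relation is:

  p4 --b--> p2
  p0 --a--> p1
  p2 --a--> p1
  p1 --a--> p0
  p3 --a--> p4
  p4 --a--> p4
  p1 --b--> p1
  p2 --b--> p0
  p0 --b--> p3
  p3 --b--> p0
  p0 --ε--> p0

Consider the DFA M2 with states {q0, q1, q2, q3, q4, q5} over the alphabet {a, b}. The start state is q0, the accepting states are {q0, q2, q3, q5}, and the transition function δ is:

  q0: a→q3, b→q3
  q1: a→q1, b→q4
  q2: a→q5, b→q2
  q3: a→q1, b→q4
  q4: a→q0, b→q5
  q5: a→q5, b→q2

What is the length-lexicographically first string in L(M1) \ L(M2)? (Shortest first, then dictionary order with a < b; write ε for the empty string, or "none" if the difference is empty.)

aa

The string aa is accepted by M1 but not by M2.
No shorter string lies in the difference, and aa is the lexicographically first length-2 string in L(M1) \ L(M2).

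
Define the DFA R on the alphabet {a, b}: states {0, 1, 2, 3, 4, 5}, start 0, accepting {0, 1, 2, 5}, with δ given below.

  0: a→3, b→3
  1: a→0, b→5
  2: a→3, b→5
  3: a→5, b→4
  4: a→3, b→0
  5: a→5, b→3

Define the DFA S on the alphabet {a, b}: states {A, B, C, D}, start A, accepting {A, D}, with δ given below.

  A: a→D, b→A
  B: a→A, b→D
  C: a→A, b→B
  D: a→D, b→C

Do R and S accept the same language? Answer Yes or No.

The string abb is accepted by R but rejected by S.
So L(R) ≠ L(S).

No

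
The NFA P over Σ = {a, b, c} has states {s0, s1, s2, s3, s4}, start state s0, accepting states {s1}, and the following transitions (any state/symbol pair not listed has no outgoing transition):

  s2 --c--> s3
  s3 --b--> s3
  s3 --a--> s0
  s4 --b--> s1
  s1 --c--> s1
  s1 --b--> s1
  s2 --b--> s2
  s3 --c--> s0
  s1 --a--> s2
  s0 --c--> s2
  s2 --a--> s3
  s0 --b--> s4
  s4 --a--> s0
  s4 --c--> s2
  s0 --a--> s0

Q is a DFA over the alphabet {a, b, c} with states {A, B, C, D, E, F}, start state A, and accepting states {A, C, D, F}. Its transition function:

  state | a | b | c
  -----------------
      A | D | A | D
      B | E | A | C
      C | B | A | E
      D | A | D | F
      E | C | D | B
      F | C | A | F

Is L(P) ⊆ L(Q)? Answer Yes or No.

Exploring the product automaton P × Q from the start pair (s0, A), following both machines on each input symbol, reaches 23 state pairs: (s0, A), (s0, D), (s4, A), (s2, D), (s4, D), (s2, F), (s1, A), (s3, A), (s3, F), (s1, D), (s3, C), (s2, A), (s0, C), (s0, F), (s1, F), (s0, B), (s0, E), (s3, D), (s2, E), (s2, C), (s2, B), (s3, B), (s3, E).
P accepts in {s1} and Q accepts in {A, C, D, F}. The reachable pairs whose P-component is accepting are (s1, A), (s1, D), (s1, F); in each of them the Q-component is accepting too, so the product for L(P) \ L(Q) (P-component accepting, Q-component rejecting) has no reachable accepting pair and the difference is empty.
Hence every string in L(P) is also in L(Q).

Yes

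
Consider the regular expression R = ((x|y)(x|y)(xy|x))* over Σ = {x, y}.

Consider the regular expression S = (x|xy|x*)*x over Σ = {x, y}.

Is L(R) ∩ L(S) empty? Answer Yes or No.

No

The string xxx is accepted by both R and S.
Hence L(R) ∩ L(S) ≠ ∅.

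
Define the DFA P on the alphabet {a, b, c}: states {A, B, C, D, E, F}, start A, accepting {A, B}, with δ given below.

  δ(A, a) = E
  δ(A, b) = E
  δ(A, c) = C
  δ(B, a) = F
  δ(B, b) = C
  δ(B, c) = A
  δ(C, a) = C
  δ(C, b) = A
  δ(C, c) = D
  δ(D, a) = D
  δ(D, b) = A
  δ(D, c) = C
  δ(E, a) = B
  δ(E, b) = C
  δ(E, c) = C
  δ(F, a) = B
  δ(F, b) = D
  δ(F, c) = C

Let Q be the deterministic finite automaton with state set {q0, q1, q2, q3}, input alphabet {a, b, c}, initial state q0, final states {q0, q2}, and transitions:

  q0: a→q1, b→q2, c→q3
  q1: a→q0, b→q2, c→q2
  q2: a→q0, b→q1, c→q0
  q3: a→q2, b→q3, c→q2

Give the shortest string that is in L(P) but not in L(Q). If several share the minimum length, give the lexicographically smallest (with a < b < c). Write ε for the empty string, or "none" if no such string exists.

cb

The string cb is accepted by P but not by Q.
No shorter string lies in the difference, and cb is the lexicographically first length-2 string in L(P) \ L(Q).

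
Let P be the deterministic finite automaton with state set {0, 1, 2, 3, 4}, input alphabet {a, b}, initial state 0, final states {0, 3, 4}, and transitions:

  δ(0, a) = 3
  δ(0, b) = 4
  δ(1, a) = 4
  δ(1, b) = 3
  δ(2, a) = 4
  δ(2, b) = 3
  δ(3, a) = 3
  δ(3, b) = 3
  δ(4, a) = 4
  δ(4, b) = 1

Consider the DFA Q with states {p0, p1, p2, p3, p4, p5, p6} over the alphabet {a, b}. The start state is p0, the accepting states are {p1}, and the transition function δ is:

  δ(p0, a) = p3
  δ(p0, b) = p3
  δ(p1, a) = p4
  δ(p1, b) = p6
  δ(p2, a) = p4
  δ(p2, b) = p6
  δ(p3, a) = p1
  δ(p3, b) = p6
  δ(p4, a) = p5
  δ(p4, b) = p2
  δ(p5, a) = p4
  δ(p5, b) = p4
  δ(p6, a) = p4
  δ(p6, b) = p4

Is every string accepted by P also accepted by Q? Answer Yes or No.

The empty string ε is in L(P) but not in L(Q).
So L(P) ⊄ L(Q).

No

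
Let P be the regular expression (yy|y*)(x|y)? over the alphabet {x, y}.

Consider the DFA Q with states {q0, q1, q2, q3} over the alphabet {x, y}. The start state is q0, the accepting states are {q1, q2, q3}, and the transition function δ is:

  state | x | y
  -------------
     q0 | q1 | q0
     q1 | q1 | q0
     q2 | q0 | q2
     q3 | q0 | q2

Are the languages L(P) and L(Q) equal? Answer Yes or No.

No

The empty string ε is accepted by P but rejected by Q.
So L(P) ≠ L(Q).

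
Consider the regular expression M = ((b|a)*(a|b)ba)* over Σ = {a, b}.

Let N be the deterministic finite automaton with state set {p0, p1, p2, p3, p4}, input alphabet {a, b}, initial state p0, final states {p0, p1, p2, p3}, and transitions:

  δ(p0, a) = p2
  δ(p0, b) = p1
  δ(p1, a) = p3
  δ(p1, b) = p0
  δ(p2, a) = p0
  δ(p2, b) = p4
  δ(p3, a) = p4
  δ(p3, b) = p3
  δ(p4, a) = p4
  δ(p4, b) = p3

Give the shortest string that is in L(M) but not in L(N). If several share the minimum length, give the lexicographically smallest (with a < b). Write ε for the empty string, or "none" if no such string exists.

The string aba is accepted by M but not by N.
No shorter string lies in the difference, and aba is the lexicographically first length-3 string in L(M) \ L(N).

aba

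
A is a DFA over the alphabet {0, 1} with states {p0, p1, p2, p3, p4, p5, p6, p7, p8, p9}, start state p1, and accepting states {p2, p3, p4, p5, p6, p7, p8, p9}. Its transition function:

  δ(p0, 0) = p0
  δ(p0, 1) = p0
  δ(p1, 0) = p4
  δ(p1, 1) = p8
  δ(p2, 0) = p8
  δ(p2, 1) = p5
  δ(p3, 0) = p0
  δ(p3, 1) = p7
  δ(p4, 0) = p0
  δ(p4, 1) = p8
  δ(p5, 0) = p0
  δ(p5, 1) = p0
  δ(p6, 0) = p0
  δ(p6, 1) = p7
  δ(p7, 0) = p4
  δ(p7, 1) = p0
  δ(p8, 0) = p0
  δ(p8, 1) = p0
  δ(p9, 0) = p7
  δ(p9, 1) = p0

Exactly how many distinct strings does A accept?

The useful subgraph on states {p1, p4, p8} is acyclic, so L(A) is finite; the longest accepting path visits 3 useful states, giving maximum string length 2.
Counting accepting paths from p1 by length: 2 of length 1, 1 of length 2. Total 3.

3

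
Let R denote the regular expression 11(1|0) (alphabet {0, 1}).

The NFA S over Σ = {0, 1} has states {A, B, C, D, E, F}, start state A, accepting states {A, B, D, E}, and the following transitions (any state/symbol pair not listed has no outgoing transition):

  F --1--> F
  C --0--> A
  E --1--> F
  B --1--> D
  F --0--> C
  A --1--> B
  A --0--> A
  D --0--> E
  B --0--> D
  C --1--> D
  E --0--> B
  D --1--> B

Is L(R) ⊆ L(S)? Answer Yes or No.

Yes

Converting the expression R to a DFA (subset construction, then merging equivalent states) gives the minimal DFA with states {r0, r1, r2, r3, r4}, start state r0, accepting states {r4} and transitions r0: 0→r1, 1→r2; r1: 0→r1, 1→r1; r2: 0→r1, 1→r3; r3: 0→r4, 1→r4; r4: 0→r1, 1→r1.
Exploring the product automaton R × S from the start pair (r0, A), following both machines on each input symbol, reaches 11 state pairs: (r0, A), (r1, A), (r2, B), (r1, B), (r1, D), (r3, D), (r1, E), (r4, E), (r4, B), (r1, F), (r1, C).
R accepts in {r4} and S accepts in {A, B, D, E}. The reachable pairs whose R-component is accepting are (r4, E), (r4, B); in each of them the S-component is accepting too, so the product for L(R) \ L(S) (R-component accepting, S-component rejecting) has no reachable accepting pair and the difference is empty.
Hence every string in L(R) is also in L(S).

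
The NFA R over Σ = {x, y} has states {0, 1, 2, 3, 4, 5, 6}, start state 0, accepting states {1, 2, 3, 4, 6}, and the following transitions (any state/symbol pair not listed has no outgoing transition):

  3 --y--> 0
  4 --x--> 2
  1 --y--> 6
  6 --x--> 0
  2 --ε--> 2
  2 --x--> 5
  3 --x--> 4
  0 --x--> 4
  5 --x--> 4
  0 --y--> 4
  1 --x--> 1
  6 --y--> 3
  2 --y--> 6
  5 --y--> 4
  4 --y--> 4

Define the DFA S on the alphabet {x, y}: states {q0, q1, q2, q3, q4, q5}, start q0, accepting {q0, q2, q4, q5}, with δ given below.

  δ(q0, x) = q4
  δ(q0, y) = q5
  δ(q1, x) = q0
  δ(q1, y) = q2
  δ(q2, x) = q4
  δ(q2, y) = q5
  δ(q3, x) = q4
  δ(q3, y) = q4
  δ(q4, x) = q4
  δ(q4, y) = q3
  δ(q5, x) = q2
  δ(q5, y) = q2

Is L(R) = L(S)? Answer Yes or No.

The string xy is accepted by R but rejected by S.
So L(R) ≠ L(S).

No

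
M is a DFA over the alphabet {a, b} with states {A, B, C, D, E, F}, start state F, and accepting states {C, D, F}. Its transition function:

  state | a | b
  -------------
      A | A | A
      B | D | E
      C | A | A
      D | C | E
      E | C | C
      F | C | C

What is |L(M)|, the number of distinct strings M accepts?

The useful subgraph on states {C, F} is acyclic, so L(M) is finite; the longest accepting path visits 2 useful states, giving maximum string length 1.
Counting accepting paths from F by length: 1 of length 0, 2 of length 1. Total 3.

3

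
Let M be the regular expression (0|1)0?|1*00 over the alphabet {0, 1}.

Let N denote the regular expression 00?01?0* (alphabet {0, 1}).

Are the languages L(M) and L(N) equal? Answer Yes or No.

The string 0 is accepted by M but rejected by N.
So L(M) ≠ L(N).

No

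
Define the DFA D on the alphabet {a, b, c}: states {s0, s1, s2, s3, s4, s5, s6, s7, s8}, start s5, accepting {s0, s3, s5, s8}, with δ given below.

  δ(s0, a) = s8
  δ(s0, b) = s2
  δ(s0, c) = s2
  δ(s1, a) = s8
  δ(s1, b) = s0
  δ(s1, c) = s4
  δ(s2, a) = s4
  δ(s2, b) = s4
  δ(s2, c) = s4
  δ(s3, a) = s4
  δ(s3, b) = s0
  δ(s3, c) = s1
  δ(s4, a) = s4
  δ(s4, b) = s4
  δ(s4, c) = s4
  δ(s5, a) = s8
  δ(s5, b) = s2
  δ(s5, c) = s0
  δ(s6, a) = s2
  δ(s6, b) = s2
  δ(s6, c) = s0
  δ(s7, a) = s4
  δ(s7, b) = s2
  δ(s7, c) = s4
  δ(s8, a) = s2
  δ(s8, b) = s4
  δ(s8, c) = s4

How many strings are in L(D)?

4

The useful subgraph on states {s0, s5, s8} is acyclic, so L(D) is finite; the longest accepting path visits 3 useful states, giving maximum string length 2.
Counting accepting paths from s5 by length: 1 of length 0, 2 of length 1, 1 of length 2. Total 4.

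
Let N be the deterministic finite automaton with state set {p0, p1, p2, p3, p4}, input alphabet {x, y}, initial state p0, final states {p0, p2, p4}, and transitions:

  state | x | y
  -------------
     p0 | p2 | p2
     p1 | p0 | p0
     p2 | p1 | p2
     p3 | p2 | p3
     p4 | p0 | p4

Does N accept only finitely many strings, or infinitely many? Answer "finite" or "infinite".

infinite

State p0 is reachable from the start and can reach an accepting state, and it lies on the cycle p0 → p2 → p1 → p0.
Traversing that cycle any number of times yields accepted strings of unbounded length, so the language is infinite.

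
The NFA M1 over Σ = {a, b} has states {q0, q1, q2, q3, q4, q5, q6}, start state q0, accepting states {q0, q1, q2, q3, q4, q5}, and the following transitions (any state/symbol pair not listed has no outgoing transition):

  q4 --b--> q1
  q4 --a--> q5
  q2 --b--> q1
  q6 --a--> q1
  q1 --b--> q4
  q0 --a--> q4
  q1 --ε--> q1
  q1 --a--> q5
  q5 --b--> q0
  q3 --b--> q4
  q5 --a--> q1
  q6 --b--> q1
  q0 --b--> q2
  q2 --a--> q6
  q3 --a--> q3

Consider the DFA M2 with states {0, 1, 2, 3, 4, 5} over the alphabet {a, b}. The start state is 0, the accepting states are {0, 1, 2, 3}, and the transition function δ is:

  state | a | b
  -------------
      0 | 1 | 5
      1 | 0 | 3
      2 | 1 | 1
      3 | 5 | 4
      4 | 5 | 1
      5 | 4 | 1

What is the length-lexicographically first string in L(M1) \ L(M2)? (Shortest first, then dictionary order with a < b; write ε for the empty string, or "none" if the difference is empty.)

b

The string b is accepted by M1 but not by M2.
No shorter string lies in the difference, and b is the lexicographically first length-1 string in L(M1) \ L(M2).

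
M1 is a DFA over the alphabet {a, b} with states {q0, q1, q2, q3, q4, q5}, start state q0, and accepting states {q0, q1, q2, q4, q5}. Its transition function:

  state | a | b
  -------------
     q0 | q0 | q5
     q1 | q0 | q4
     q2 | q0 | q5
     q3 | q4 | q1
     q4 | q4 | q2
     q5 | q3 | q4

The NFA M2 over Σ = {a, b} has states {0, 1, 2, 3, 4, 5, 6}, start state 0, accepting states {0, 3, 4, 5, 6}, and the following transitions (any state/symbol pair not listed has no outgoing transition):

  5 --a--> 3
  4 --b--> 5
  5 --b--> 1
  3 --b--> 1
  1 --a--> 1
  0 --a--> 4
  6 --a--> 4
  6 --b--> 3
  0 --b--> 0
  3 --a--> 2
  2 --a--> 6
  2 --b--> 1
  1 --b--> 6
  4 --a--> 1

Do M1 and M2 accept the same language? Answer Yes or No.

No

The string aa is accepted by M1 but rejected by M2.
So L(M1) ≠ L(M2).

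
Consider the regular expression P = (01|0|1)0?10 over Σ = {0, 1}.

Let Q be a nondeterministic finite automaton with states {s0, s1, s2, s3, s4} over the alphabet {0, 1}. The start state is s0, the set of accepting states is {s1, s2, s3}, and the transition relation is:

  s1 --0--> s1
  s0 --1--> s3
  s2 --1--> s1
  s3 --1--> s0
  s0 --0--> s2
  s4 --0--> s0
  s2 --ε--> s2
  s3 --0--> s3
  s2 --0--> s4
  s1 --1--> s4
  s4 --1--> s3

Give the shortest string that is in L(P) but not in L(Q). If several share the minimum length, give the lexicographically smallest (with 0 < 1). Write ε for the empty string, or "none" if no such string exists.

The string 0110 is accepted by P but not by Q.
No shorter string lies in the difference, and 0110 is the lexicographically first length-4 string in L(P) \ L(Q).

0110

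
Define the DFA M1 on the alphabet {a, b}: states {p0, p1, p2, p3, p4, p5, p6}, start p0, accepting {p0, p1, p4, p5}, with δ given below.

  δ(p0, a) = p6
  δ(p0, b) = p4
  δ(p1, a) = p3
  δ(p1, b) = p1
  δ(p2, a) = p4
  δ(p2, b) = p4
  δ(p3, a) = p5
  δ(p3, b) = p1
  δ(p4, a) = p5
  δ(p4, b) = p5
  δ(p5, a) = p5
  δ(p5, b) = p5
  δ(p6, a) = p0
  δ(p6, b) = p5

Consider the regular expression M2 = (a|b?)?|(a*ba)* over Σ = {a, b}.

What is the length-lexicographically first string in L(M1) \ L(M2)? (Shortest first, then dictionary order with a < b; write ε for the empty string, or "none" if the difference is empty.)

The string aa is accepted by M1 but not by M2.
No shorter string lies in the difference, and aa is the lexicographically first length-2 string in L(M1) \ L(M2).

aa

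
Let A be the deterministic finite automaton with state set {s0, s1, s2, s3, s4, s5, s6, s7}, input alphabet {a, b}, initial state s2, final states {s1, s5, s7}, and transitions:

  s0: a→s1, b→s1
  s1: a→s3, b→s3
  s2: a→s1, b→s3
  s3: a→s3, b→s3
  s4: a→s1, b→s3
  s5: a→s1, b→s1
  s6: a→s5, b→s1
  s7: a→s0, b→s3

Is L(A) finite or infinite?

The useful states (reachable from s2 and able to reach an accepting state) are {s1, s2}.
Restricted to these states the transition graph has no cycle, so every accepting path has bounded length and L is finite.

finite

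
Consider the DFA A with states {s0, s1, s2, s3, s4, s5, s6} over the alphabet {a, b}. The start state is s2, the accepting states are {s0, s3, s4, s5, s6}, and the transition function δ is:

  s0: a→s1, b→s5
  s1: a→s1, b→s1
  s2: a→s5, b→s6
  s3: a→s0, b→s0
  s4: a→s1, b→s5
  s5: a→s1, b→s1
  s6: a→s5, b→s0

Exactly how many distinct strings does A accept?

The useful subgraph on states {s0, s2, s5, s6} is acyclic, so L(A) is finite; the longest accepting path visits 4 useful states, giving maximum string length 3.
Counting accepting paths from s2 by length: 2 of length 1, 2 of length 2, 1 of length 3. Total 5.

5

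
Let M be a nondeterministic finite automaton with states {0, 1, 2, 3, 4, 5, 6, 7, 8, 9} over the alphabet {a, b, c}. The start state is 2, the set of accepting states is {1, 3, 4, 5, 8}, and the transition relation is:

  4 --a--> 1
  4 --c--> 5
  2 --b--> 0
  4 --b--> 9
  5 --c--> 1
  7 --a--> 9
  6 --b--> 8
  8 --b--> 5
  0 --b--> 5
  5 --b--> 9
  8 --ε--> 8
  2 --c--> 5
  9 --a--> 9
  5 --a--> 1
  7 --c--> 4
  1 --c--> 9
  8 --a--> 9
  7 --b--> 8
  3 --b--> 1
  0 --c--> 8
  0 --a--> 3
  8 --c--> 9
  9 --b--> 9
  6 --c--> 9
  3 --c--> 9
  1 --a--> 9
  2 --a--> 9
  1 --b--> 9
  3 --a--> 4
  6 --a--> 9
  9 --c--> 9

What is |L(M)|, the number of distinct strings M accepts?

17

The useful subgraph on states {0, 1, 2, 3, 4, 5, 8} is acyclic, so L(M) is finite; the longest accepting path visits 6 useful states, giving maximum string length 5.
Counting accepting paths from 2 by length: 1 of length 1, 5 of length 2, 5 of length 3, 4 of length 4, 2 of length 5. Total 17.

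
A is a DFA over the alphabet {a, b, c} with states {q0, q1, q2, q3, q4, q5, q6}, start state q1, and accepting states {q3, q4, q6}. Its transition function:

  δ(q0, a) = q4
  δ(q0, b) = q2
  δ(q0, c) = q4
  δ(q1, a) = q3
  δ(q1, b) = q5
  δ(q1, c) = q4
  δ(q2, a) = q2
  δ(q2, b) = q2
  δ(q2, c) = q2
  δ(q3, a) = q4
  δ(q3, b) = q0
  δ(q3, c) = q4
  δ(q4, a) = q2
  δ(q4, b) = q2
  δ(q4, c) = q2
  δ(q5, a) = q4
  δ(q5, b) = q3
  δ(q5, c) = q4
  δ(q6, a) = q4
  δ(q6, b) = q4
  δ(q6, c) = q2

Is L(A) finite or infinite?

The useful states (reachable from q1 and able to reach an accepting state) are {q0, q1, q3, q4, q5}.
Restricted to these states the transition graph has no cycle, so every accepting path has bounded length and L is finite.

finite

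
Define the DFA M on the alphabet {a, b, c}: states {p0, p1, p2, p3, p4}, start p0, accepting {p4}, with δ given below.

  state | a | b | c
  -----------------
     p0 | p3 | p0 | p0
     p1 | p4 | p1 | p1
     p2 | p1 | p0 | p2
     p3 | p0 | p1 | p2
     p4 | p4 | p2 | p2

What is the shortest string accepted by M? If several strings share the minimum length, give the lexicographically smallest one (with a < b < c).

aba

A breadth-first search from p0 reaches an accepting state first via the path p0 → p3 → p1 → p4 on input aba.
No string of length < 3 is accepted (BFS exhausts all shorter strings without reaching an accepting state), and aba is the lexicographically least accepting string of length 3.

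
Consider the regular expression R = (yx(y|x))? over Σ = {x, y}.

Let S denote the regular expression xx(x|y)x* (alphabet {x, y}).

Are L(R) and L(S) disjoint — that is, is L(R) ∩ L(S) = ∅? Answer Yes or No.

Converting the expression R to a DFA (subset construction, then merging equivalent states) gives the minimal DFA with states {r0, r1, r2, r3, r4}, start state r0, accepting states {r0, r4} and transitions r0: x→r1, y→r2; r1: x→r1, y→r1; r2: x→r3, y→r1; r3: x→r4, y→r4; r4: x→r1, y→r1.
Converting the expression S to a DFA (subset construction, then merging equivalent states) gives the minimal DFA with states {s0, s1, s2, s3, s4}, start state s0, accepting states {s4} and transitions s0: x→s1, y→s2; s1: x→s3, y→s2; s2: x→s2, y→s2; s3: x→s4, y→s4; s4: x→s4, y→s2.
Exploring the product automaton R × S from the start pair (r0, s0), following both machines on each input symbol, reaches 8 state pairs: (r0, s0), (r1, s1), (r2, s2), (r1, s3), (r1, s2), (r3, s2), (r1, s4), (r4, s2).
R accepts in {r0, r4} and S accepts in {s4}; no reachable pair has both components accepting, so no string drives both machines to acceptance simultaneously and L(R) ∩ L(S) = ∅.
So no string is accepted by both, and the intersection is empty.

Yes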